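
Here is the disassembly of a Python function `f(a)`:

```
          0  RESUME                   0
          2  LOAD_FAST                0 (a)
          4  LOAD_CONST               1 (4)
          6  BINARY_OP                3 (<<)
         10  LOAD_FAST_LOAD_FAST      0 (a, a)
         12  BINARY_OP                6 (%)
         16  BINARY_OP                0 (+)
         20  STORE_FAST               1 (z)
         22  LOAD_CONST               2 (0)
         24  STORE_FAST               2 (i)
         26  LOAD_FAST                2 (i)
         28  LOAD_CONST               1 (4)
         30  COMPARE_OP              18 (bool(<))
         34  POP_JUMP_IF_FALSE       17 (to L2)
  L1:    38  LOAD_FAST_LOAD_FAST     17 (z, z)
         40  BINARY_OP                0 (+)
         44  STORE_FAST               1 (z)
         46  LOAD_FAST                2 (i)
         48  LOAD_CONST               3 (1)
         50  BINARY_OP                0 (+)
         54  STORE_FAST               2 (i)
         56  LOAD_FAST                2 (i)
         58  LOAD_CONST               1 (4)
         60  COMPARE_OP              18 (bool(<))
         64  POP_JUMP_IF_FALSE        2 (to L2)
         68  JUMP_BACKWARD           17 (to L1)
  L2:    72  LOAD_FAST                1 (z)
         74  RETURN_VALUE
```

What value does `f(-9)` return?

LOAD_FAST a → push -9. Stack: [-9]
LOAD_CONST → push 4. Stack: [-9, 4]
BINARY_OP << → -9 << 4 = -144. Stack: [-144]
LOAD_FAST_LOAD_FAST a,a → push -9,-9. Stack: [-144, -9, -9]
BINARY_OP % → -9 % -9 = 0. Stack: [-144, 0]
BINARY_OP + → -144 + 0 = -144. Stack: [-144]
STORE_FAST z → z=-144. Stack: []
LOAD_CONST → push 0. Stack: [0]
STORE_FAST i → i=0. Stack: []
LOAD_FAST i → push 0. Stack: [0]
LOAD_CONST → push 4. Stack: [0, 4]
COMPARE_OP bool(<) → 0 vs 4 = True. Stack: [True]
POP_JUMP_IF_FALSE → pop True; no jump. Stack: []
LOAD_FAST_LOAD_FAST z,z → push -144,-144. Stack: [-144, -144]
BINARY_OP + → -144 + -144 = -288. Stack: [-288]
STORE_FAST z → z=-288. Stack: []
LOAD_FAST i → push 0. Stack: [0]
LOAD_CONST → push 1. Stack: [0, 1]
BINARY_OP + → 0 + 1 = 1. Stack: [1]
STORE_FAST i → i=1. Stack: []
LOAD_FAST i → push 1. Stack: [1]
LOAD_CONST → push 4. Stack: [1, 4]
COMPARE_OP bool(<) → 1 vs 4 = True. Stack: [True]
POP_JUMP_IF_FALSE → pop True; no jump. Stack: []
LOAD_FAST_LOAD_FAST z,z → push -288,-288. Stack: [-288, -288]
BINARY_OP + → -288 + -288 = -576. Stack: [-576]
STORE_FAST z → z=-576. Stack: []
LOAD_FAST i → push 1. Stack: [1]
LOAD_CONST → push 1. Stack: [1, 1]
BINARY_OP + → 1 + 1 = 2. Stack: [2]
STORE_FAST i → i=2. Stack: []
LOAD_FAST i → push 2. Stack: [2]
LOAD_CONST → push 4. Stack: [2, 4]
COMPARE_OP bool(<) → 2 vs 4 = True. Stack: [True]
POP_JUMP_IF_FALSE → pop True; no jump. Stack: []
LOAD_FAST_LOAD_FAST z,z → push -576,-576. Stack: [-576, -576]
BINARY_OP + → -576 + -576 = -1152. Stack: [-1152]
STORE_FAST z → z=-1152. Stack: []
LOAD_FAST i → push 2. Stack: [2]
LOAD_CONST → push 1. Stack: [2, 1]
BINARY_OP + → 2 + 1 = 3. Stack: [3]
STORE_FAST i → i=3. Stack: []
LOAD_FAST i → push 3. Stack: [3]
LOAD_CONST → push 4. Stack: [3, 4]
COMPARE_OP bool(<) → 3 vs 4 = True. Stack: [True]
POP_JUMP_IF_FALSE → pop True; no jump. Stack: []
LOAD_FAST_LOAD_FAST z,z → push -1152,-1152. Stack: [-1152, -1152]
BINARY_OP + → -1152 + -1152 = -2304. Stack: [-2304]
STORE_FAST z → z=-2304. Stack: []
LOAD_FAST i → push 3. Stack: [3]
LOAD_CONST → push 1. Stack: [3, 1]
BINARY_OP + → 3 + 1 = 4. Stack: [4]
STORE_FAST i → i=4. Stack: []
LOAD_FAST i → push 4. Stack: [4]
LOAD_CONST → push 4. Stack: [4, 4]
COMPARE_OP bool(<) → 4 vs 4 = False. Stack: [False]
POP_JUMP_IF_FALSE → pop False; jump. Stack: []
LOAD_FAST z → push -2304. Stack: [-2304]
RETURN_VALUE → return -2304.

-2304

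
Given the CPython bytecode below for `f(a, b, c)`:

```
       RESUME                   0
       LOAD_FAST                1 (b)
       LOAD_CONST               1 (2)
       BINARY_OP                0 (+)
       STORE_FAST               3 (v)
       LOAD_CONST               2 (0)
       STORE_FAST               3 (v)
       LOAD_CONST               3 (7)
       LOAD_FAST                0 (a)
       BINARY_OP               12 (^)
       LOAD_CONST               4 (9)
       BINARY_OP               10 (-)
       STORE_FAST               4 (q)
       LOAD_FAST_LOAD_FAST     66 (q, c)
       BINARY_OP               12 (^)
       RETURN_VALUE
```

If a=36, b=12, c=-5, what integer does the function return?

LOAD_FAST b → push 12. Stack: [12]
LOAD_CONST → push 2. Stack: [12, 2]
BINARY_OP + → 12 + 2 = 14. Stack: [14]
STORE_FAST v → v=14. Stack: []
LOAD_CONST → push 0. Stack: [0]
STORE_FAST v → v=0. Stack: []
LOAD_CONST → push 7. Stack: [7]
LOAD_FAST a → push 36. Stack: [7, 36]
BINARY_OP ^ → 7 ^ 36 = 35. Stack: [35]
LOAD_CONST → push 9. Stack: [35, 9]
BINARY_OP - → 35 - 9 = 26. Stack: [26]
STORE_FAST q → q=26. Stack: []
LOAD_FAST_LOAD_FAST q,c → push 26,-5. Stack: [26, -5]
BINARY_OP ^ → 26 ^ -5 = -31. Stack: [-31]
RETURN_VALUE → return -31.

-31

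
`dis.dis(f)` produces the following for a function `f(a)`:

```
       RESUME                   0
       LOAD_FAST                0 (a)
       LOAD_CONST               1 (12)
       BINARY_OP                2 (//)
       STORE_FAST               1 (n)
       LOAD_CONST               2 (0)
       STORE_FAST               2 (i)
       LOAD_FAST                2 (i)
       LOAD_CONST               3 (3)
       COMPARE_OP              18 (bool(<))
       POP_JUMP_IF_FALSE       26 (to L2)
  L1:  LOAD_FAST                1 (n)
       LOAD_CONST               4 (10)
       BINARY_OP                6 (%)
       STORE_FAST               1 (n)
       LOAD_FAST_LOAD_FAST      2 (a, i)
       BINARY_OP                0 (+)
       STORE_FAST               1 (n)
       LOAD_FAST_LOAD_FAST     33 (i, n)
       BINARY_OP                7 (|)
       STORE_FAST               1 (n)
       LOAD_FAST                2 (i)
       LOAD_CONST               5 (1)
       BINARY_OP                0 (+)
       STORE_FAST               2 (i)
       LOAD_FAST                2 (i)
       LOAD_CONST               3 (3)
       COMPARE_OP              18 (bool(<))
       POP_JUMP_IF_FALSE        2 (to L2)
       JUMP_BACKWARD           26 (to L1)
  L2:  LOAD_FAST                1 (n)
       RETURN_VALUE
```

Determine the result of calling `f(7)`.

LOAD_FAST a → push 7. Stack: [7]
LOAD_CONST → push 12. Stack: [7, 12]
BINARY_OP // → 7 // 12 = 0. Stack: [0]
STORE_FAST n → n=0. Stack: []
LOAD_CONST → push 0. Stack: [0]
STORE_FAST i → i=0. Stack: []
LOAD_FAST i → push 0. Stack: [0]
LOAD_CONST → push 3. Stack: [0, 3]
COMPARE_OP bool(<) → 0 vs 3 = True. Stack: [True]
POP_JUMP_IF_FALSE → pop True; no jump. Stack: []
LOAD_FAST n → push 0. Stack: [0]
LOAD_CONST → push 10. Stack: [0, 10]
BINARY_OP % → 0 % 10 = 0. Stack: [0]
STORE_FAST n → n=0. Stack: []
LOAD_FAST_LOAD_FAST a,i → push 7,0. Stack: [7, 0]
BINARY_OP + → 7 + 0 = 7. Stack: [7]
STORE_FAST n → n=7. Stack: []
LOAD_FAST_LOAD_FAST i,n → push 0,7. Stack: [0, 7]
BINARY_OP | → 0 | 7 = 7. Stack: [7]
STORE_FAST n → n=7. Stack: []
LOAD_FAST i → push 0. Stack: [0]
LOAD_CONST → push 1. Stack: [0, 1]
BINARY_OP + → 0 + 1 = 1. Stack: [1]
STORE_FAST i → i=1. Stack: []
LOAD_FAST i → push 1. Stack: [1]
LOAD_CONST → push 3. Stack: [1, 3]
COMPARE_OP bool(<) → 1 vs 3 = True. Stack: [True]
POP_JUMP_IF_FALSE → pop True; no jump. Stack: []
LOAD_FAST n → push 7. Stack: [7]
LOAD_CONST → push 10. Stack: [7, 10]
BINARY_OP % → 7 % 10 = 7. Stack: [7]
STORE_FAST n → n=7. Stack: []
LOAD_FAST_LOAD_FAST a,i → push 7,1. Stack: [7, 1]
BINARY_OP + → 7 + 1 = 8. Stack: [8]
STORE_FAST n → n=8. Stack: []
LOAD_FAST_LOAD_FAST i,n → push 1,8. Stack: [1, 8]
BINARY_OP | → 1 | 8 = 9. Stack: [9]
STORE_FAST n → n=9. Stack: []
LOAD_FAST i → push 1. Stack: [1]
LOAD_CONST → push 1. Stack: [1, 1]
BINARY_OP + → 1 + 1 = 2. Stack: [2]
STORE_FAST i → i=2. Stack: []
LOAD_FAST i → push 2. Stack: [2]
LOAD_CONST → push 3. Stack: [2, 3]
COMPARE_OP bool(<) → 2 vs 3 = True. Stack: [True]
POP_JUMP_IF_FALSE → pop True; no jump. Stack: []
LOAD_FAST n → push 9. Stack: [9]
LOAD_CONST → push 10. Stack: [9, 10]
BINARY_OP % → 9 % 10 = 9. Stack: [9]
STORE_FAST n → n=9. Stack: []
LOAD_FAST_LOAD_FAST a,i → push 7,2. Stack: [7, 2]
BINARY_OP + → 7 + 2 = 9. Stack: [9]
STORE_FAST n → n=9. Stack: []
LOAD_FAST_LOAD_FAST i,n → push 2,9. Stack: [2, 9]
BINARY_OP | → 2 | 9 = 11. Stack: [11]
STORE_FAST n → n=11. Stack: []
LOAD_FAST i → push 2. Stack: [2]
LOAD_CONST → push 1. Stack: [2, 1]
BINARY_OP + → 2 + 1 = 3. Stack: [3]
STORE_FAST i → i=3. Stack: []
LOAD_FAST i → push 3. Stack: [3]
LOAD_CONST → push 3. Stack: [3, 3]
COMPARE_OP bool(<) → 3 vs 3 = False. Stack: [False]
POP_JUMP_IF_FALSE → pop False; jump. Stack: []
LOAD_FAST n → push 11. Stack: [11]
RETURN_VALUE → return 11.

11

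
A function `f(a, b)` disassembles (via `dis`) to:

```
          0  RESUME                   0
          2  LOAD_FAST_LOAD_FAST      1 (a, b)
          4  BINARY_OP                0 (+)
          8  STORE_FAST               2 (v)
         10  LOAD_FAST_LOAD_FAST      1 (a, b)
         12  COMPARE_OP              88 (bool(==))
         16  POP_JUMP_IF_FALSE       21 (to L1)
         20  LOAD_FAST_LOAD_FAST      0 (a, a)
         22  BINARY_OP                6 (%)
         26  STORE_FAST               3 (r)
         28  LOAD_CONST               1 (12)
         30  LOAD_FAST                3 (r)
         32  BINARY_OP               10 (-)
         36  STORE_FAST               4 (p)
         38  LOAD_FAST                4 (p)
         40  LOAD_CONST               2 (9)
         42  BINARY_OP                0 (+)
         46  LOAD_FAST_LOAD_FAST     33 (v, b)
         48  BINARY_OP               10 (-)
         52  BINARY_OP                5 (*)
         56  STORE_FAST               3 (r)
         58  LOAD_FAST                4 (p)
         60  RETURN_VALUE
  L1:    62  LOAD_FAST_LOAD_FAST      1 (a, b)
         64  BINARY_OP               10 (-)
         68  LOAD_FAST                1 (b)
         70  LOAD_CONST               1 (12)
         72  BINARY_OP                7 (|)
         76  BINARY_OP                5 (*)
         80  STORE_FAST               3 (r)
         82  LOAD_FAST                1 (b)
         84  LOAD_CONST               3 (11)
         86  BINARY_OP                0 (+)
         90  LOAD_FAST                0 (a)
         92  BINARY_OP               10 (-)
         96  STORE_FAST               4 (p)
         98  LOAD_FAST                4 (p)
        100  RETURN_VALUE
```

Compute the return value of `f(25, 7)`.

LOAD_FAST_LOAD_FAST a,b → push 25,7. Stack: [25, 7]
BINARY_OP + → 25 + 7 = 32. Stack: [32]
STORE_FAST v → v=32. Stack: []
LOAD_FAST_LOAD_FAST a,b → push 25,7. Stack: [25, 7]
COMPARE_OP bool(==) → 25 vs 7 = False. Stack: [False]
POP_JUMP_IF_FALSE → pop False; jump. Stack: []
LOAD_FAST_LOAD_FAST a,b → push 25,7. Stack: [25, 7]
BINARY_OP - → 25 - 7 = 18. Stack: [18]
LOAD_FAST b → push 7. Stack: [18, 7]
LOAD_CONST → push 12. Stack: [18, 7, 12]
BINARY_OP | → 7 | 12 = 15. Stack: [18, 15]
BINARY_OP * → 18 * 15 = 270. Stack: [270]
STORE_FAST r → r=270. Stack: []
LOAD_FAST b → push 7. Stack: [7]
LOAD_CONST → push 11. Stack: [7, 11]
BINARY_OP + → 7 + 11 = 18. Stack: [18]
LOAD_FAST a → push 25. Stack: [18, 25]
BINARY_OP - → 18 - 25 = -7. Stack: [-7]
STORE_FAST p → p=-7. Stack: []
LOAD_FAST p → push -7. Stack: [-7]
RETURN_VALUE → return -7.

-7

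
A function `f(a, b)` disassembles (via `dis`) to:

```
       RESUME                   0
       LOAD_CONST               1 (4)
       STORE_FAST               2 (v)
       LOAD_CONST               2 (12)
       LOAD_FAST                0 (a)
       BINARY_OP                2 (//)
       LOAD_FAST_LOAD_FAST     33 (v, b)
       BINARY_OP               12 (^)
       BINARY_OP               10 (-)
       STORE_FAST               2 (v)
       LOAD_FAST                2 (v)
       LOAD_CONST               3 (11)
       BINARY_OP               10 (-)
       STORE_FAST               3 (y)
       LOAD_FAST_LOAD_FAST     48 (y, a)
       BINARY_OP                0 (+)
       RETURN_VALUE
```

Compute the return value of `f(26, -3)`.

22

LOAD_CONST → push 4. Stack: [4]
STORE_FAST v → v=4. Stack: []
LOAD_CONST → push 12. Stack: [12]
LOAD_FAST a → push 26. Stack: [12, 26]
BINARY_OP // → 12 // 26 = 0. Stack: [0]
LOAD_FAST_LOAD_FAST v,b → push 4,-3. Stack: [0, 4, -3]
BINARY_OP ^ → 4 ^ -3 = -7. Stack: [0, -7]
BINARY_OP - → 0 - -7 = 7. Stack: [7]
STORE_FAST v → v=7. Stack: []
LOAD_FAST v → push 7. Stack: [7]
LOAD_CONST → push 11. Stack: [7, 11]
BINARY_OP - → 7 - 11 = -4. Stack: [-4]
STORE_FAST y → y=-4. Stack: []
LOAD_FAST_LOAD_FAST y,a → push -4,26. Stack: [-4, 26]
BINARY_OP + → -4 + 26 = 22. Stack: [22]
RETURN_VALUE → return 22.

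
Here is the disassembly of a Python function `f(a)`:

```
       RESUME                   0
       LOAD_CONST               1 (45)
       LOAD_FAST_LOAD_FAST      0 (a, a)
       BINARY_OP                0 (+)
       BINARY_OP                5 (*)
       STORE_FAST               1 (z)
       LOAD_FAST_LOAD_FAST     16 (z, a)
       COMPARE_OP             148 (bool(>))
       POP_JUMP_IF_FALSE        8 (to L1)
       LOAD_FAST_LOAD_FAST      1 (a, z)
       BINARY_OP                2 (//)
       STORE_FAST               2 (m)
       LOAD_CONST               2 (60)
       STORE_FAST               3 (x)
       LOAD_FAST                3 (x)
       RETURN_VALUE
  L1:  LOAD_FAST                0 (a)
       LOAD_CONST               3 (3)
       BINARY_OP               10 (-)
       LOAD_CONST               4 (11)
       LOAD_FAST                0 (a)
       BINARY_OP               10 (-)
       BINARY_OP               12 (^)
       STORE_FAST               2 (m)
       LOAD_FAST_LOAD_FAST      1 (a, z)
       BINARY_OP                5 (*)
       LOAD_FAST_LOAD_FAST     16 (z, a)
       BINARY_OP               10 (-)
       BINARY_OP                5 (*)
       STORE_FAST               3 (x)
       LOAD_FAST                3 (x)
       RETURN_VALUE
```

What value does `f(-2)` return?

LOAD_CONST → push 45. Stack: [45]
LOAD_FAST_LOAD_FAST a,a → push -2,-2. Stack: [45, -2, -2]
BINARY_OP + → -2 + -2 = -4. Stack: [45, -4]
BINARY_OP * → 45 * -4 = -180. Stack: [-180]
STORE_FAST z → z=-180. Stack: []
LOAD_FAST_LOAD_FAST z,a → push -180,-2. Stack: [-180, -2]
COMPARE_OP bool(>) → -180 vs -2 = False. Stack: [False]
POP_JUMP_IF_FALSE → pop False; jump. Stack: []
LOAD_FAST a → push -2. Stack: [-2]
LOAD_CONST → push 3. Stack: [-2, 3]
BINARY_OP - → -2 - 3 = -5. Stack: [-5]
LOAD_CONST → push 11. Stack: [-5, 11]
LOAD_FAST a → push -2. Stack: [-5, 11, -2]
BINARY_OP - → 11 - -2 = 13. Stack: [-5, 13]
BINARY_OP ^ → -5 ^ 13 = -10. Stack: [-10]
STORE_FAST m → m=-10. Stack: []
LOAD_FAST_LOAD_FAST a,z → push -2,-180. Stack: [-2, -180]
BINARY_OP * → -2 * -180 = 360. Stack: [360]
LOAD_FAST_LOAD_FAST z,a → push -180,-2. Stack: [360, -180, -2]
BINARY_OP - → -180 - -2 = -178. Stack: [360, -178]
BINARY_OP * → 360 * -178 = -64080. Stack: [-64080]
STORE_FAST x → x=-64080. Stack: []
LOAD_FAST x → push -64080. Stack: [-64080]
RETURN_VALUE → return -64080.

-64080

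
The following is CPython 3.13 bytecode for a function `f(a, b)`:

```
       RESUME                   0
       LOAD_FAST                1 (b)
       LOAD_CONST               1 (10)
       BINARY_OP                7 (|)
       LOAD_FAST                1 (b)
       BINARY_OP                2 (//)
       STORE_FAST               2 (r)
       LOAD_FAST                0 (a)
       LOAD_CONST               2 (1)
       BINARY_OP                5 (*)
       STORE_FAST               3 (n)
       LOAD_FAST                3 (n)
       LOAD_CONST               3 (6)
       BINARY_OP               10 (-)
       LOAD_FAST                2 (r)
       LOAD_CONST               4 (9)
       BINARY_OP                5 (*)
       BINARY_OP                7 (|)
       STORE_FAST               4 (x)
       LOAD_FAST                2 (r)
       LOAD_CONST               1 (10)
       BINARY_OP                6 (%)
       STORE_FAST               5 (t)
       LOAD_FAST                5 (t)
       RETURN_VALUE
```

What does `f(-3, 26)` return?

LOAD_FAST b → push 26. Stack: [26]
LOAD_CONST → push 10. Stack: [26, 10]
BINARY_OP | → 26 | 10 = 26. Stack: [26]
LOAD_FAST b → push 26. Stack: [26, 26]
BINARY_OP // → 26 // 26 = 1. Stack: [1]
STORE_FAST r → r=1. Stack: []
LOAD_FAST a → push -3. Stack: [-3]
LOAD_CONST → push 1. Stack: [-3, 1]
BINARY_OP * → -3 * 1 = -3. Stack: [-3]
STORE_FAST n → n=-3. Stack: []
LOAD_FAST n → push -3. Stack: [-3]
LOAD_CONST → push 6. Stack: [-3, 6]
BINARY_OP - → -3 - 6 = -9. Stack: [-9]
LOAD_FAST r → push 1. Stack: [-9, 1]
LOAD_CONST → push 9. Stack: [-9, 1, 9]
BINARY_OP * → 1 * 9 = 9. Stack: [-9, 9]
BINARY_OP | → -9 | 9 = -1. Stack: [-1]
STORE_FAST x → x=-1. Stack: []
LOAD_FAST r → push 1. Stack: [1]
LOAD_CONST → push 10. Stack: [1, 10]
BINARY_OP % → 1 % 10 = 1. Stack: [1]
STORE_FAST t → t=1. Stack: []
LOAD_FAST t → push 1. Stack: [1]
RETURN_VALUE → return 1.

1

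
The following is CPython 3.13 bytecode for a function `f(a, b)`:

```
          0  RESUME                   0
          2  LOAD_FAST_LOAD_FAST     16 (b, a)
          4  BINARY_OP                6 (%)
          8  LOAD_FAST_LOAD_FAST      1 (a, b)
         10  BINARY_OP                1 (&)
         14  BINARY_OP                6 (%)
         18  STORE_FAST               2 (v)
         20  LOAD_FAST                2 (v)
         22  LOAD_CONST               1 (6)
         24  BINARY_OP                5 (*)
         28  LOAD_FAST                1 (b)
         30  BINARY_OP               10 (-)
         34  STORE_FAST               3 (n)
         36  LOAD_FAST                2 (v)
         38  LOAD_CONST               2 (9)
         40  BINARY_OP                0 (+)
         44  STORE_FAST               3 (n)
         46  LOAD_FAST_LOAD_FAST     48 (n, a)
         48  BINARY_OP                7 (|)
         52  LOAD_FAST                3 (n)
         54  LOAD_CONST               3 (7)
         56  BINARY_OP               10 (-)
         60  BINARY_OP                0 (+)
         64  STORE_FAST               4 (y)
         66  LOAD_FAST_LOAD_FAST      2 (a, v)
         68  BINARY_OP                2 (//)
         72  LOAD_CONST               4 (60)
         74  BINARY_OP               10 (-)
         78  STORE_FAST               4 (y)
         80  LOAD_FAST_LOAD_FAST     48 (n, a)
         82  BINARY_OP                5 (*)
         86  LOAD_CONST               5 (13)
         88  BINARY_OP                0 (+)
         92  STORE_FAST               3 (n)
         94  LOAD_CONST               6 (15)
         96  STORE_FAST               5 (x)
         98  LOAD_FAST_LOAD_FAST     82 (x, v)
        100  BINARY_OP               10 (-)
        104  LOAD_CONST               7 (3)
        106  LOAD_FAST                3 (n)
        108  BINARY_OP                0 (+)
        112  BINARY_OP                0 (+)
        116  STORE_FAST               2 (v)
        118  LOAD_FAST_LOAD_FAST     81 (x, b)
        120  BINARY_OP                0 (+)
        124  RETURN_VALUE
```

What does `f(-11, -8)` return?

7

LOAD_FAST_LOAD_FAST b,a → push -8,-11. Stack: [-8, -11]
BINARY_OP % → -8 % -11 = -8. Stack: [-8]
LOAD_FAST_LOAD_FAST a,b → push -11,-8. Stack: [-8, -11, -8]
BINARY_OP & → -11 & -8 = -16. Stack: [-8, -16]
BINARY_OP % → -8 % -16 = -8. Stack: [-8]
STORE_FAST v → v=-8. Stack: []
LOAD_FAST v → push -8. Stack: [-8]
LOAD_CONST → push 6. Stack: [-8, 6]
BINARY_OP * → -8 * 6 = -48. Stack: [-48]
LOAD_FAST b → push -8. Stack: [-48, -8]
BINARY_OP - → -48 - -8 = -40. Stack: [-40]
STORE_FAST n → n=-40. Stack: []
LOAD_FAST v → push -8. Stack: [-8]
LOAD_CONST → push 9. Stack: [-8, 9]
BINARY_OP + → -8 + 9 = 1. Stack: [1]
STORE_FAST n → n=1. Stack: []
LOAD_FAST_LOAD_FAST n,a → push 1,-11. Stack: [1, -11]
BINARY_OP | → 1 | -11 = -11. Stack: [-11]
LOAD_FAST n → push 1. Stack: [-11, 1]
LOAD_CONST → push 7. Stack: [-11, 1, 7]
BINARY_OP - → 1 - 7 = -6. Stack: [-11, -6]
BINARY_OP + → -11 + -6 = -17. Stack: [-17]
STORE_FAST y → y=-17. Stack: []
LOAD_FAST_LOAD_FAST a,v → push -11,-8. Stack: [-11, -8]
BINARY_OP // → -11 // -8 = 1. Stack: [1]
LOAD_CONST → push 60. Stack: [1, 60]
BINARY_OP - → 1 - 60 = -59. Stack: [-59]
STORE_FAST y → y=-59. Stack: []
LOAD_FAST_LOAD_FAST n,a → push 1,-11. Stack: [1, -11]
BINARY_OP * → 1 * -11 = -11. Stack: [-11]
LOAD_CONST → push 13. Stack: [-11, 13]
BINARY_OP + → -11 + 13 = 2. Stack: [2]
STORE_FAST n → n=2. Stack: []
LOAD_CONST → push 15. Stack: [15]
STORE_FAST x → x=15. Stack: []
LOAD_FAST_LOAD_FAST x,v → push 15,-8. Stack: [15, -8]
BINARY_OP - → 15 - -8 = 23. Stack: [23]
LOAD_CONST → push 3. Stack: [23, 3]
LOAD_FAST n → push 2. Stack: [23, 3, 2]
BINARY_OP + → 3 + 2 = 5. Stack: [23, 5]
BINARY_OP + → 23 + 5 = 28. Stack: [28]
STORE_FAST v → v=28. Stack: []
LOAD_FAST_LOAD_FAST x,b → push 15,-8. Stack: [15, -8]
BINARY_OP + → 15 + -8 = 7. Stack: [7]
RETURN_VALUE → return 7.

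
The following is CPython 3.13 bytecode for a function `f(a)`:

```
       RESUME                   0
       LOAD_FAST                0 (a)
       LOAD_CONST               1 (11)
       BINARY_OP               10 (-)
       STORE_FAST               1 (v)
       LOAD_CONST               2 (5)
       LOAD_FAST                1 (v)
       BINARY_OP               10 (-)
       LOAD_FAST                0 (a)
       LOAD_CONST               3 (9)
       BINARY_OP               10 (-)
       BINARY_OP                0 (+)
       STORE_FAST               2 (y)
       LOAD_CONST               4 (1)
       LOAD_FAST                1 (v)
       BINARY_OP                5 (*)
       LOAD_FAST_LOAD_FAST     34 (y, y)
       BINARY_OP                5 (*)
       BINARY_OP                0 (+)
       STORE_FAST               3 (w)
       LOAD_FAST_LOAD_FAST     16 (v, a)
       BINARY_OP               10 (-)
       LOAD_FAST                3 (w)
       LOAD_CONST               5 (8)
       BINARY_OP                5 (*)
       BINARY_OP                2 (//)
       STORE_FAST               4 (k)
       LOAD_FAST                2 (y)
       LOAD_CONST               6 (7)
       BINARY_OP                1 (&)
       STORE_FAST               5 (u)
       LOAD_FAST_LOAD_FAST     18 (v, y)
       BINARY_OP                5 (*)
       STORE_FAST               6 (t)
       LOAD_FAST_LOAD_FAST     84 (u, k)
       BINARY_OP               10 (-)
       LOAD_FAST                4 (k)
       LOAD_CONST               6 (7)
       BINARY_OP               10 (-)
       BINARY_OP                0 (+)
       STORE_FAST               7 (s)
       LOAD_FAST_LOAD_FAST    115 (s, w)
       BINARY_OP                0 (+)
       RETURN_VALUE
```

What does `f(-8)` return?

30

LOAD_FAST a → push -8. Stack: [-8]
LOAD_CONST → push 11. Stack: [-8, 11]
BINARY_OP - → -8 - 11 = -19. Stack: [-19]
STORE_FAST v → v=-19. Stack: []
LOAD_CONST → push 5. Stack: [5]
LOAD_FAST v → push -19. Stack: [5, -19]
BINARY_OP - → 5 - -19 = 24. Stack: [24]
LOAD_FAST a → push -8. Stack: [24, -8]
LOAD_CONST → push 9. Stack: [24, -8, 9]
BINARY_OP - → -8 - 9 = -17. Stack: [24, -17]
BINARY_OP + → 24 + -17 = 7. Stack: [7]
STORE_FAST y → y=7. Stack: []
LOAD_CONST → push 1. Stack: [1]
LOAD_FAST v → push -19. Stack: [1, -19]
BINARY_OP * → 1 * -19 = -19. Stack: [-19]
LOAD_FAST_LOAD_FAST y,y → push 7,7. Stack: [-19, 7, 7]
BINARY_OP * → 7 * 7 = 49. Stack: [-19, 49]
BINARY_OP + → -19 + 49 = 30. Stack: [30]
STORE_FAST w → w=30. Stack: []
LOAD_FAST_LOAD_FAST v,a → push -19,-8. Stack: [-19, -8]
BINARY_OP - → -19 - -8 = -11. Stack: [-11]
LOAD_FAST w → push 30. Stack: [-11, 30]
LOAD_CONST → push 8. Stack: [-11, 30, 8]
BINARY_OP * → 30 * 8 = 240. Stack: [-11, 240]
BINARY_OP // → -11 // 240 = -1. Stack: [-1]
STORE_FAST k → k=-1. Stack: []
LOAD_FAST y → push 7. Stack: [7]
LOAD_CONST → push 7. Stack: [7, 7]
BINARY_OP & → 7 & 7 = 7. Stack: [7]
STORE_FAST u → u=7. Stack: []
LOAD_FAST_LOAD_FAST v,y → push -19,7. Stack: [-19, 7]
BINARY_OP * → -19 * 7 = -133. Stack: [-133]
STORE_FAST t → t=-133. Stack: []
LOAD_FAST_LOAD_FAST u,k → push 7,-1. Stack: [7, -1]
BINARY_OP - → 7 - -1 = 8. Stack: [8]
LOAD_FAST k → push -1. Stack: [8, -1]
LOAD_CONST → push 7. Stack: [8, -1, 7]
BINARY_OP - → -1 - 7 = -8. Stack: [8, -8]
BINARY_OP + → 8 + -8 = 0. Stack: [0]
STORE_FAST s → s=0. Stack: []
LOAD_FAST_LOAD_FAST s,w → push 0,30. Stack: [0, 30]
BINARY_OP + → 0 + 30 = 30. Stack: [30]
RETURN_VALUE → return 30.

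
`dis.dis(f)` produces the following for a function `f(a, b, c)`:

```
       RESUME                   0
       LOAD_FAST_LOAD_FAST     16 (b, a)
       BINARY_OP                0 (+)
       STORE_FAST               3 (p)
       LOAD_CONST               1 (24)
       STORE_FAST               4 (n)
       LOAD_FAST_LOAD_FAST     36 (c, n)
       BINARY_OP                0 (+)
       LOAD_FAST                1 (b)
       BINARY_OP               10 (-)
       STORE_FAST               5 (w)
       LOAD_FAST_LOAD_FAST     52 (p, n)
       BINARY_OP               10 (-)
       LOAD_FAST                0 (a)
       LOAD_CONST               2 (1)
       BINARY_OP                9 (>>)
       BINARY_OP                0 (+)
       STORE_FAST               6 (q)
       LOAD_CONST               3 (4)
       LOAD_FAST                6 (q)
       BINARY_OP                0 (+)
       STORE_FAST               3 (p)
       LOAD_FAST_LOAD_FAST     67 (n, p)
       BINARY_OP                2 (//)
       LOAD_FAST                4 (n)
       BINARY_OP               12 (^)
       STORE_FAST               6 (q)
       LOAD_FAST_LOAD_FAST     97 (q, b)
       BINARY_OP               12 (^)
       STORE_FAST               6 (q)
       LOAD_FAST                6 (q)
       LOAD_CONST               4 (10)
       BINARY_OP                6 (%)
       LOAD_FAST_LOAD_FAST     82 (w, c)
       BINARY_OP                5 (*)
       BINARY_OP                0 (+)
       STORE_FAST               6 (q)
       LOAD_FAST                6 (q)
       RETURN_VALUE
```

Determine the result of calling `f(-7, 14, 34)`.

LOAD_FAST_LOAD_FAST b,a → push 14,-7. Stack: [14, -7]
BINARY_OP + → 14 + -7 = 7. Stack: [7]
STORE_FAST p → p=7. Stack: []
LOAD_CONST → push 24. Stack: [24]
STORE_FAST n → n=24. Stack: []
LOAD_FAST_LOAD_FAST c,n → push 34,24. Stack: [34, 24]
BINARY_OP + → 34 + 24 = 58. Stack: [58]
LOAD_FAST b → push 14. Stack: [58, 14]
BINARY_OP - → 58 - 14 = 44. Stack: [44]
STORE_FAST w → w=44. Stack: []
LOAD_FAST_LOAD_FAST p,n → push 7,24. Stack: [7, 24]
BINARY_OP - → 7 - 24 = -17. Stack: [-17]
LOAD_FAST a → push -7. Stack: [-17, -7]
LOAD_CONST → push 1. Stack: [-17, -7, 1]
BINARY_OP >> → -7 >> 1 = -4. Stack: [-17, -4]
BINARY_OP + → -17 + -4 = -21. Stack: [-21]
STORE_FAST q → q=-21. Stack: []
LOAD_CONST → push 4. Stack: [4]
LOAD_FAST q → push -21. Stack: [4, -21]
BINARY_OP + → 4 + -21 = -17. Stack: [-17]
STORE_FAST p → p=-17. Stack: []
LOAD_FAST_LOAD_FAST n,p → push 24,-17. Stack: [24, -17]
BINARY_OP // → 24 // -17 = -2. Stack: [-2]
LOAD_FAST n → push 24. Stack: [-2, 24]
BINARY_OP ^ → -2 ^ 24 = -26. Stack: [-26]
STORE_FAST q → q=-26. Stack: []
LOAD_FAST_LOAD_FAST q,b → push -26,14. Stack: [-26, 14]
BINARY_OP ^ → -26 ^ 14 = -24. Stack: [-24]
STORE_FAST q → q=-24. Stack: []
LOAD_FAST q → push -24. Stack: [-24]
LOAD_CONST → push 10. Stack: [-24, 10]
BINARY_OP % → -24 % 10 = 6. Stack: [6]
LOAD_FAST_LOAD_FAST w,c → push 44,34. Stack: [6, 44, 34]
BINARY_OP * → 44 * 34 = 1496. Stack: [6, 1496]
BINARY_OP + → 6 + 1496 = 1502. Stack: [1502]
STORE_FAST q → q=1502. Stack: []
LOAD_FAST q → push 1502. Stack: [1502]
RETURN_VALUE → return 1502.

1502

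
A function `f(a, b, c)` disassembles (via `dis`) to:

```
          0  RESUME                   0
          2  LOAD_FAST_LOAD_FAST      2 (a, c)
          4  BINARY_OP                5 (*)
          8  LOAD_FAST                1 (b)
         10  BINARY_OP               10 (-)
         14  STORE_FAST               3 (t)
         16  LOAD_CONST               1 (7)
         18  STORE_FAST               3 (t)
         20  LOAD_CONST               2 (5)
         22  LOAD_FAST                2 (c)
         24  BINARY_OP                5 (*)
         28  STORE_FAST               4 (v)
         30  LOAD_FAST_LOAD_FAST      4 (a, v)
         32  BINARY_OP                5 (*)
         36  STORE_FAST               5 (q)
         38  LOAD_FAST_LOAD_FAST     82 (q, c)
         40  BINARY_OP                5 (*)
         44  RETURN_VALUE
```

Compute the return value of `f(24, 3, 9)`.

9720

LOAD_FAST_LOAD_FAST a,c → push 24,9. Stack: [24, 9]
BINARY_OP * → 24 * 9 = 216. Stack: [216]
LOAD_FAST b → push 3. Stack: [216, 3]
BINARY_OP - → 216 - 3 = 213. Stack: [213]
STORE_FAST t → t=213. Stack: []
LOAD_CONST → push 7. Stack: [7]
STORE_FAST t → t=7. Stack: []
LOAD_CONST → push 5. Stack: [5]
LOAD_FAST c → push 9. Stack: [5, 9]
BINARY_OP * → 5 * 9 = 45. Stack: [45]
STORE_FAST v → v=45. Stack: []
LOAD_FAST_LOAD_FAST a,v → push 24,45. Stack: [24, 45]
BINARY_OP * → 24 * 45 = 1080. Stack: [1080]
STORE_FAST q → q=1080. Stack: []
LOAD_FAST_LOAD_FAST q,c → push 1080,9. Stack: [1080, 9]
BINARY_OP * → 1080 * 9 = 9720. Stack: [9720]
RETURN_VALUE → return 9720.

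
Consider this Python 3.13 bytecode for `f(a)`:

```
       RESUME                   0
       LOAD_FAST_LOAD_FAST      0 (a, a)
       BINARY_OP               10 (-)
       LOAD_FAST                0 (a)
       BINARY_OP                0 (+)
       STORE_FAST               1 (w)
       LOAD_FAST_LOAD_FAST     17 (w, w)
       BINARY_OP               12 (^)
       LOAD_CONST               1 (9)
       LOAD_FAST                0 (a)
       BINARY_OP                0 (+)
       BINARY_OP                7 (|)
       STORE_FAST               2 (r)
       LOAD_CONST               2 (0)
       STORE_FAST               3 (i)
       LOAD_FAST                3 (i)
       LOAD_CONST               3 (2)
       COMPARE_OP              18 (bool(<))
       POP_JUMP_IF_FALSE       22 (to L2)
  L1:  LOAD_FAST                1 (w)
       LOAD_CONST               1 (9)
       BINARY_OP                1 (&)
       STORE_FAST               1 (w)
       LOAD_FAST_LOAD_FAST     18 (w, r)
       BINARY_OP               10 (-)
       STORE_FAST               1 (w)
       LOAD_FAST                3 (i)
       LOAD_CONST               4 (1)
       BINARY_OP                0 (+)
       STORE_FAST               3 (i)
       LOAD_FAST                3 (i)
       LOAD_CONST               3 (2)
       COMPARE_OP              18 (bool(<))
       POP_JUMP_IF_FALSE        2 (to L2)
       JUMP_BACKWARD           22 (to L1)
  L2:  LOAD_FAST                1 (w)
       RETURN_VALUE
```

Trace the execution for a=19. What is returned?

-27

LOAD_FAST_LOAD_FAST a,a → push 19,19. Stack: [19, 19]
BINARY_OP - → 19 - 19 = 0. Stack: [0]
LOAD_FAST a → push 19. Stack: [0, 19]
BINARY_OP + → 0 + 19 = 19. Stack: [19]
STORE_FAST w → w=19. Stack: []
LOAD_FAST_LOAD_FAST w,w → push 19,19. Stack: [19, 19]
BINARY_OP ^ → 19 ^ 19 = 0. Stack: [0]
LOAD_CONST → push 9. Stack: [0, 9]
LOAD_FAST a → push 19. Stack: [0, 9, 19]
BINARY_OP + → 9 + 19 = 28. Stack: [0, 28]
BINARY_OP | → 0 | 28 = 28. Stack: [28]
STORE_FAST r → r=28. Stack: []
LOAD_CONST → push 0. Stack: [0]
STORE_FAST i → i=0. Stack: []
LOAD_FAST i → push 0. Stack: [0]
LOAD_CONST → push 2. Stack: [0, 2]
COMPARE_OP bool(<) → 0 vs 2 = True. Stack: [True]
POP_JUMP_IF_FALSE → pop True; no jump. Stack: []
LOAD_FAST w → push 19. Stack: [19]
LOAD_CONST → push 9. Stack: [19, 9]
BINARY_OP & → 19 & 9 = 1. Stack: [1]
STORE_FAST w → w=1. Stack: []
LOAD_FAST_LOAD_FAST w,r → push 1,28. Stack: [1, 28]
BINARY_OP - → 1 - 28 = -27. Stack: [-27]
STORE_FAST w → w=-27. Stack: []
LOAD_FAST i → push 0. Stack: [0]
LOAD_CONST → push 1. Stack: [0, 1]
BINARY_OP + → 0 + 1 = 1. Stack: [1]
STORE_FAST i → i=1. Stack: []
LOAD_FAST i → push 1. Stack: [1]
LOAD_CONST → push 2. Stack: [1, 2]
COMPARE_OP bool(<) → 1 vs 2 = True. Stack: [True]
POP_JUMP_IF_FALSE → pop True; no jump. Stack: []
LOAD_FAST w → push -27. Stack: [-27]
LOAD_CONST → push 9. Stack: [-27, 9]
BINARY_OP & → -27 & 9 = 1. Stack: [1]
STORE_FAST w → w=1. Stack: []
LOAD_FAST_LOAD_FAST w,r → push 1,28. Stack: [1, 28]
BINARY_OP - → 1 - 28 = -27. Stack: [-27]
STORE_FAST w → w=-27. Stack: []
LOAD_FAST i → push 1. Stack: [1]
LOAD_CONST → push 1. Stack: [1, 1]
BINARY_OP + → 1 + 1 = 2. Stack: [2]
STORE_FAST i → i=2. Stack: []
LOAD_FAST i → push 2. Stack: [2]
LOAD_CONST → push 2. Stack: [2, 2]
COMPARE_OP bool(<) → 2 vs 2 = False. Stack: [False]
POP_JUMP_IF_FALSE → pop False; jump. Stack: []
LOAD_FAST w → push -27. Stack: [-27]
RETURN_VALUE → return -27.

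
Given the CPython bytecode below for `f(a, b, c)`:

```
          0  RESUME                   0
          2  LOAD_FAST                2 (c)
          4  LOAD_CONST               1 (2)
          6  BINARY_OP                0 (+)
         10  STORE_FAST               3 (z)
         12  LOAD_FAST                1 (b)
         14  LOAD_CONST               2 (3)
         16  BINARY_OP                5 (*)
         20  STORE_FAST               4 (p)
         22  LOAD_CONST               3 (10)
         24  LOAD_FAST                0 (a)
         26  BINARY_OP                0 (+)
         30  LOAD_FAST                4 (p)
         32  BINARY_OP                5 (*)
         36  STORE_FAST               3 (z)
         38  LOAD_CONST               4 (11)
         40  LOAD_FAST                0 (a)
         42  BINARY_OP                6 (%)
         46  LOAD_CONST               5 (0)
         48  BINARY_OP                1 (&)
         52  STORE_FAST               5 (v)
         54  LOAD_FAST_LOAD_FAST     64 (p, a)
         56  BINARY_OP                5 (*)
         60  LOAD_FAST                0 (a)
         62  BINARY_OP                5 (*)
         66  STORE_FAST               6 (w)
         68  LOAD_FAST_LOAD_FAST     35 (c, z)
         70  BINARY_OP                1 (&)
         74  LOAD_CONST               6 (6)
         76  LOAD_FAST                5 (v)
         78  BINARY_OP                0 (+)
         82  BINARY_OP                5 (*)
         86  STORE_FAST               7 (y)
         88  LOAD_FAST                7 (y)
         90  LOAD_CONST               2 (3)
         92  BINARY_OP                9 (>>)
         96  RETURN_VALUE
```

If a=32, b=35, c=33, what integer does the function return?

24

LOAD_FAST c → push 33. Stack: [33]
LOAD_CONST → push 2. Stack: [33, 2]
BINARY_OP + → 33 + 2 = 35. Stack: [35]
STORE_FAST z → z=35. Stack: []
LOAD_FAST b → push 35. Stack: [35]
LOAD_CONST → push 3. Stack: [35, 3]
BINARY_OP * → 35 * 3 = 105. Stack: [105]
STORE_FAST p → p=105. Stack: []
LOAD_CONST → push 10. Stack: [10]
LOAD_FAST a → push 32. Stack: [10, 32]
BINARY_OP + → 10 + 32 = 42. Stack: [42]
LOAD_FAST p → push 105. Stack: [42, 105]
BINARY_OP * → 42 * 105 = 4410. Stack: [4410]
STORE_FAST z → z=4410. Stack: []
LOAD_CONST → push 11. Stack: [11]
LOAD_FAST a → push 32. Stack: [11, 32]
BINARY_OP % → 11 % 32 = 11. Stack: [11]
LOAD_CONST → push 0. Stack: [11, 0]
BINARY_OP & → 11 & 0 = 0. Stack: [0]
STORE_FAST v → v=0. Stack: []
LOAD_FAST_LOAD_FAST p,a → push 105,32. Stack: [105, 32]
BINARY_OP * → 105 * 32 = 3360. Stack: [3360]
LOAD_FAST a → push 32. Stack: [3360, 32]
BINARY_OP * → 3360 * 32 = 107520. Stack: [107520]
STORE_FAST w → w=107520. Stack: []
LOAD_FAST_LOAD_FAST c,z → push 33,4410. Stack: [33, 4410]
BINARY_OP & → 33 & 4410 = 32. Stack: [32]
LOAD_CONST → push 6. Stack: [32, 6]
LOAD_FAST v → push 0. Stack: [32, 6, 0]
BINARY_OP + → 6 + 0 = 6. Stack: [32, 6]
BINARY_OP * → 32 * 6 = 192. Stack: [192]
STORE_FAST y → y=192. Stack: []
LOAD_FAST y → push 192. Stack: [192]
LOAD_CONST → push 3. Stack: [192, 3]
BINARY_OP >> → 192 >> 3 = 24. Stack: [24]
RETURN_VALUE → return 24.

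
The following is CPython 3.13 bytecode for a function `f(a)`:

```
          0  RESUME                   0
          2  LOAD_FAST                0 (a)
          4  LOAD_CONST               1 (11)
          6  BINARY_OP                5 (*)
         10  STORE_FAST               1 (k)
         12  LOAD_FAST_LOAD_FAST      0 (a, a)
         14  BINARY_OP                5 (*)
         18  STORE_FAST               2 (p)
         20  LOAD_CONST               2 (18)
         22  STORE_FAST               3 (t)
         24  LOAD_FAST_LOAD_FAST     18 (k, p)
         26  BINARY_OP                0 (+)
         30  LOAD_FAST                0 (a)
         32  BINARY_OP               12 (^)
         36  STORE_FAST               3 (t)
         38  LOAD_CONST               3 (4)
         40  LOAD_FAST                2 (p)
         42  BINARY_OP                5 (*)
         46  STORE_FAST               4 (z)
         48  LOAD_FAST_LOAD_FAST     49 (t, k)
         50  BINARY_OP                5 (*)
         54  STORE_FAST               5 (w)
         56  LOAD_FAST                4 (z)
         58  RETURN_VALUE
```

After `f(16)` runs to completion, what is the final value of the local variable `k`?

LOAD_FAST a → push 16. Stack: [16]
LOAD_CONST → push 11. Stack: [16, 11]
BINARY_OP * → 16 * 11 = 176. Stack: [176]
STORE_FAST k → k=176. Stack: []
LOAD_FAST_LOAD_FAST a,a → push 16,16. Stack: [16, 16]
BINARY_OP * → 16 * 16 = 256. Stack: [256]
STORE_FAST p → p=256. Stack: []
LOAD_CONST → push 18. Stack: [18]
STORE_FAST t → t=18. Stack: []
LOAD_FAST_LOAD_FAST k,p → push 176,256. Stack: [176, 256]
BINARY_OP + → 176 + 256 = 432. Stack: [432]
LOAD_FAST a → push 16. Stack: [432, 16]
BINARY_OP ^ → 432 ^ 16 = 416. Stack: [416]
STORE_FAST t → t=416. Stack: []
LOAD_CONST → push 4. Stack: [4]
LOAD_FAST p → push 256. Stack: [4, 256]
BINARY_OP * → 4 * 256 = 1024. Stack: [1024]
STORE_FAST z → z=1024. Stack: []
LOAD_FAST_LOAD_FAST t,k → push 416,176. Stack: [416, 176]
BINARY_OP * → 416 * 176 = 73216. Stack: [73216]
STORE_FAST w → w=73216. Stack: []
LOAD_FAST z → push 1024. Stack: [1024]
RETURN_VALUE → return 1024.

176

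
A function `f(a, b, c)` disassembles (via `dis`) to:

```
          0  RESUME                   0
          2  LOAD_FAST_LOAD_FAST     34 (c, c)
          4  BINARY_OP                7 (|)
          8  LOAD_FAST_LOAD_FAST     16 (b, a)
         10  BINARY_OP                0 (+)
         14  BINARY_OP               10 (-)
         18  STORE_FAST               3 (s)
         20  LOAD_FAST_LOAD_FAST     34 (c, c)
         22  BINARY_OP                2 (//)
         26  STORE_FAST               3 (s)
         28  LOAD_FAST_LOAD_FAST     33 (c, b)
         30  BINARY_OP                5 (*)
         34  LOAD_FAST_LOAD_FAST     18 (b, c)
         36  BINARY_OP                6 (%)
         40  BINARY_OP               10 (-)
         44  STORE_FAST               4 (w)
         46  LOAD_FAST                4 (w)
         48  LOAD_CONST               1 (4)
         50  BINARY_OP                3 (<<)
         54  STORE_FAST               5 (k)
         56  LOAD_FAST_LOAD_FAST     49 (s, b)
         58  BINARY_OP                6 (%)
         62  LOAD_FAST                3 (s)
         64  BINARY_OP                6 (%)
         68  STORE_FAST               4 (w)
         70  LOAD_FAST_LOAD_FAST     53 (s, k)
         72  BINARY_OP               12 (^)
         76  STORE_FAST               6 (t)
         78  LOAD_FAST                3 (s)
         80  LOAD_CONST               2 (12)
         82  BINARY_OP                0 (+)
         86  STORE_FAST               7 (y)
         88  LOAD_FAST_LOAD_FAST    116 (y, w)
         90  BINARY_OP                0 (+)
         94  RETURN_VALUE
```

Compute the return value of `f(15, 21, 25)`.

13

LOAD_FAST_LOAD_FAST c,c → push 25,25. Stack: [25, 25]
BINARY_OP | → 25 | 25 = 25. Stack: [25]
LOAD_FAST_LOAD_FAST b,a → push 21,15. Stack: [25, 21, 15]
BINARY_OP + → 21 + 15 = 36. Stack: [25, 36]
BINARY_OP - → 25 - 36 = -11. Stack: [-11]
STORE_FAST s → s=-11. Stack: []
LOAD_FAST_LOAD_FAST c,c → push 25,25. Stack: [25, 25]
BINARY_OP // → 25 // 25 = 1. Stack: [1]
STORE_FAST s → s=1. Stack: []
LOAD_FAST_LOAD_FAST c,b → push 25,21. Stack: [25, 21]
BINARY_OP * → 25 * 21 = 525. Stack: [525]
LOAD_FAST_LOAD_FAST b,c → push 21,25. Stack: [525, 21, 25]
BINARY_OP % → 21 % 25 = 21. Stack: [525, 21]
BINARY_OP - → 525 - 21 = 504. Stack: [504]
STORE_FAST w → w=504. Stack: []
LOAD_FAST w → push 504. Stack: [504]
LOAD_CONST → push 4. Stack: [504, 4]
BINARY_OP << → 504 << 4 = 8064. Stack: [8064]
STORE_FAST k → k=8064. Stack: []
LOAD_FAST_LOAD_FAST s,b → push 1,21. Stack: [1, 21]
BINARY_OP % → 1 % 21 = 1. Stack: [1]
LOAD_FAST s → push 1. Stack: [1, 1]
BINARY_OP % → 1 % 1 = 0. Stack: [0]
STORE_FAST w → w=0. Stack: []
LOAD_FAST_LOAD_FAST s,k → push 1,8064. Stack: [1, 8064]
BINARY_OP ^ → 1 ^ 8064 = 8065. Stack: [8065]
STORE_FAST t → t=8065. Stack: []
LOAD_FAST s → push 1. Stack: [1]
LOAD_CONST → push 12. Stack: [1, 12]
BINARY_OP + → 1 + 12 = 13. Stack: [13]
STORE_FAST y → y=13. Stack: []
LOAD_FAST_LOAD_FAST y,w → push 13,0. Stack: [13, 0]
BINARY_OP + → 13 + 0 = 13. Stack: [13]
RETURN_VALUE → return 13.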